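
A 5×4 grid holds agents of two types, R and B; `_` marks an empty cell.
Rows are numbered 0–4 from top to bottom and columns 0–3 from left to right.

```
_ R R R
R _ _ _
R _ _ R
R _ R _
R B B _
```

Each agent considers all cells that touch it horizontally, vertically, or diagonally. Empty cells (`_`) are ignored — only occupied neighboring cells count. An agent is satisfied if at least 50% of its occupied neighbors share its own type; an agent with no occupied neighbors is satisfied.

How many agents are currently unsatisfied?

Row 0: (0,1)R 2/2 ✓ · (0,2)R 2/2 ✓ · (0,3)R 1/1 ✓
Row 1: (1,0)R 2/2 ✓
Row 2: (2,0)R 2/2 ✓ · (2,3)R 1/1 ✓
Row 3: (3,0)R 2/3 ✓ · (3,2)R 1/3 ✗
Row 4: (4,0)R 1/2 ✓ · (4,1)B 1/4 ✗ · (4,2)B 1/2 ✓
Unsatisfied: (3,2), (4,1) — 2 in total.

2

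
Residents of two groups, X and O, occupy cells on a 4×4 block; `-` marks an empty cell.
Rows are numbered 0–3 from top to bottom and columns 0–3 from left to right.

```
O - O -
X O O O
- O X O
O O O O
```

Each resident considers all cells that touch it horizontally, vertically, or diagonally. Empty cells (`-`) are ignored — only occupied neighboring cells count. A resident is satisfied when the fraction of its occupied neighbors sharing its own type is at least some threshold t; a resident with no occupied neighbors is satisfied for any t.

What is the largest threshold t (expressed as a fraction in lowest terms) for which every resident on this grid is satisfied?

(0,0)O 1/2
(0,2)O 3/3
(1,0)X 0/3
(1,1)O 4/6
(1,2)O 5/6
(1,3)O 3/4
(2,1)O 5/7
(2,2)X 0/8
(2,3)O 4/5
(3,0)O 2/2
(3,1)O 3/4
(3,2)O 4/5
(3,3)O 2/3
The smallest same-type fraction is 0/3 at (1,0), which reduces to 0/1. Any threshold above that leaves this resident unsatisfied.

0/1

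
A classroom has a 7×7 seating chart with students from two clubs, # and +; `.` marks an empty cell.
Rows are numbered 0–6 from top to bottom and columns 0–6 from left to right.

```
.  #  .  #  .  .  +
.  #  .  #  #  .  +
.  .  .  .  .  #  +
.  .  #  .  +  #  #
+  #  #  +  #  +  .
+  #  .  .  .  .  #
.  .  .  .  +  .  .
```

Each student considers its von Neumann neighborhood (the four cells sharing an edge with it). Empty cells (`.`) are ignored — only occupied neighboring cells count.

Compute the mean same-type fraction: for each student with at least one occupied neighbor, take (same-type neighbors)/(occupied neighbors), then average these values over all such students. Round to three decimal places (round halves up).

0.603

(0,1)# 1/1
(0,3)# 1/1
(0,6)+ 1/1
(1,1)# 1/1
(1,3)# 2/2
(1,4)# 1/1
(1,6)+ 2/2
(2,5)# 1/2
(2,6)+ 1/3
(3,2)# 1/1
(3,4)+ 0/2
(3,5)# 2/4
(3,6)# 1/2
(4,0)+ 1/2
(4,1)# 2/3
(4,2)# 2/3
(4,3)+ 0/2
(4,4)# 0/3
(4,5)+ 0/2
(5,0)+ 1/2
(5,1)# 1/2
(5,6)# — no occupied neighbors
(6,4)+ — no occupied neighbors
Sum over 21 students: 1/1 + 1/1 + 1/1 + 1/1 + 2/2 + 1/1 + 2/2 + 1/2 + 1/3 + 1/1 + 0/2 + 2/4 + 1/2 + 1/2 + 2/3 + 2/3 + 0/2 + 0/3 + 0/2 + 1/2 + 1/2 = 38/3; mean = 38/3 ÷ 21 = 38/63 = 0.603174… → 0.603.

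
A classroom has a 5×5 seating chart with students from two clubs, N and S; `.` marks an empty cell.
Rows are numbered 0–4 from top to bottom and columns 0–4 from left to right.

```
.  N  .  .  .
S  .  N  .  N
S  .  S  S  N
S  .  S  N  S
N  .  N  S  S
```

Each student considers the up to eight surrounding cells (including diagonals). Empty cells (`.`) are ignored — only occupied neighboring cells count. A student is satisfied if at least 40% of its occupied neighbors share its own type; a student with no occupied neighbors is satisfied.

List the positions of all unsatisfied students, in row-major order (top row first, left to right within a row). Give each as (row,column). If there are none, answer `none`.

(0,1)N 1/2 ✓
(1,0)S 1/2 ✓
(1,2)N 1/3 ✗
(1,4)N 1/2 ✓
(2,0)S 2/2 ✓
(2,2)S 2/4 ✓
(2,3)S 3/7 ✓
(2,4)N 2/4 ✓
(3,0)S 1/2 ✓
(3,2)S 3/5 ✓
(3,3)N 2/8 ✗
(3,4)S 3/5 ✓
(4,0)N 0/1 ✗
(4,2)N 1/3 ✗
(4,3)S 3/5 ✓
(4,4)S 2/3 ✓

(1,2), (3,3), (4,0), (4,2)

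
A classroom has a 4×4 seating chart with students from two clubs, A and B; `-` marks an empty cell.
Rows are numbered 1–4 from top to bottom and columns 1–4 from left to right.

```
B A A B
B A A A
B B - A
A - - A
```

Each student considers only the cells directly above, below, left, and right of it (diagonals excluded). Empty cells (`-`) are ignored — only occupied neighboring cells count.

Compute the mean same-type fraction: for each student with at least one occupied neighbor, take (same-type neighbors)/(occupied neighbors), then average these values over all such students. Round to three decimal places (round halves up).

(1,1)B 1/2
(1,2)A 2/3
(1,3)A 2/3
(1,4)B 0/2
(2,1)B 2/3
(2,2)A 2/4
(2,3)A 3/3
(2,4)A 2/3
(3,1)B 2/3
(3,2)B 1/2
(3,4)A 2/2
(4,1)A 0/1
(4,4)A 1/1
Sum over 13 students: 1/2 + 2/3 + 2/3 + 0/2 + 2/3 + 2/4 + 3/3 + 2/3 + 2/3 + 1/2 + 2/2 + 0/1 + 1/1 = 47/6; mean = 47/6 ÷ 13 = 47/78 = 0.602564… → 0.603.

0.603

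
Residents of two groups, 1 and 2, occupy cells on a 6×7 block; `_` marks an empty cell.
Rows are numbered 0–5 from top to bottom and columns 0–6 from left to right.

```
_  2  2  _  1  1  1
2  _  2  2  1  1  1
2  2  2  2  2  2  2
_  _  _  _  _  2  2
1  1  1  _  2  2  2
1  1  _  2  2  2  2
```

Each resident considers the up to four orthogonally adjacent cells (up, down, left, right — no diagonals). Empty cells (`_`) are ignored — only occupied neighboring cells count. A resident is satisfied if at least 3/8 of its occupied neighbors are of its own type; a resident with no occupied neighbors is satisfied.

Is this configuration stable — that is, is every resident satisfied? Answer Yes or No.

(0,1)2 1/1 ✓
(0,2)2 2/2 ✓
(0,4)1 2/2 ✓
(0,5)1 3/3 ✓
(0,6)1 2/2 ✓
(1,0)2 1/1 ✓
(1,2)2 3/3 ✓
(1,3)2 2/3 ✓
(1,4)1 2/4 ✓
(1,5)1 3/4 ✓
(1,6)1 2/3 ✓
(2,0)2 2/2 ✓
(2,1)2 2/2 ✓
(2,2)2 3/3 ✓
(2,3)2 3/3 ✓
(2,4)2 2/3 ✓
(2,5)2 3/4 ✓
(2,6)2 2/3 ✓
(3,5)2 3/3 ✓
(3,6)2 3/3 ✓
(4,0)1 2/2 ✓
(4,1)1 3/3 ✓
(4,2)1 1/1 ✓
(4,4)2 2/2 ✓
(4,5)2 4/4 ✓
(4,6)2 3/3 ✓
(5,0)1 2/2 ✓
(5,1)1 2/2 ✓
(5,3)2 1/1 ✓
(5,4)2 3/3 ✓
(5,5)2 3/3 ✓
(5,6)2 2/2 ✓
All meet the threshold, so the configuration is stable.

Yes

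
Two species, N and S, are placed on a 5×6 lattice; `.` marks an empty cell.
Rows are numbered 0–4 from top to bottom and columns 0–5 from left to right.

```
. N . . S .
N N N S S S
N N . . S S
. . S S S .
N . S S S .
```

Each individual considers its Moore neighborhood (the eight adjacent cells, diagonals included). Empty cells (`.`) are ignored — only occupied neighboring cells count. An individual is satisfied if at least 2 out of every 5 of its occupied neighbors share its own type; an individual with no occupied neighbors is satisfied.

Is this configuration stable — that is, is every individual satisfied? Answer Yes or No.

Yes

Row 0: (0,1)N 3/3 ok · (0,4)S 3/3 ok
Row 1: (1,0)N 4/4 ok · (1,1)N 5/5 ok · (1,2)N 3/4 ok · (1,3)S 3/4 ok · (1,4)S 5/5 ok · (1,5)S 4/4 ok
Row 2: (2,0)N 3/3 ok · (2,1)N 4/5 ok · (2,4)S 6/6 ok · (2,5)S 4/4 ok
Row 3: (3,2)S 3/4 ok · (3,3)S 6/6 ok · (3,4)S 5/5 ok
Row 4: (4,0)N 0/0 ok · (4,2)S 3/3 ok · (4,3)S 5/5 ok · (4,4)S 3/3 ok
All meet the threshold, so the configuration is stable.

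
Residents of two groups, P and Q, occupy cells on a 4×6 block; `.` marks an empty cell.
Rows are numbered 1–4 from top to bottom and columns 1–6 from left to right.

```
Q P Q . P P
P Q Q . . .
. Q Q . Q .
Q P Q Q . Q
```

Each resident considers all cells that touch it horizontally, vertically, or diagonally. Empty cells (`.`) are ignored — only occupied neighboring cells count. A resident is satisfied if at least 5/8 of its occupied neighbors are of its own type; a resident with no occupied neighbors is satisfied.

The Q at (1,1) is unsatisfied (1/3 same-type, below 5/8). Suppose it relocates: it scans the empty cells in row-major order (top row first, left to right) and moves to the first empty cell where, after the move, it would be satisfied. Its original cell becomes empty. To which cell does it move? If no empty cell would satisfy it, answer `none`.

Vacating (1,1). Empty cells in order:
  (1,4): 2/3 same-type → satisfied — stop here.

(1,4)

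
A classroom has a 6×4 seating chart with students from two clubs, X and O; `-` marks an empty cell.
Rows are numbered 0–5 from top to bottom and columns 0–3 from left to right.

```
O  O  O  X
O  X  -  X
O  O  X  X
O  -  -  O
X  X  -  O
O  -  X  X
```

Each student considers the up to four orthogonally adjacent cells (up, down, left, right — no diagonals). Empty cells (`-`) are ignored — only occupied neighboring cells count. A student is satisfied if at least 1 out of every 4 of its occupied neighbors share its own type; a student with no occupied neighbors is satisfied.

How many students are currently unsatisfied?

Row 0: (0,0)O 2/2 ✓ · (0,1)O 2/3 ✓ · (0,2)O 1/2 ✓ · (0,3)X 1/2 ✓
Row 1: (1,0)O 2/3 ✓ · (1,1)X 0/3 ✗ · (1,3)X 2/2 ✓
Row 2: (2,0)O 3/3 ✓ · (2,1)O 1/3 ✓ · (2,2)X 1/2 ✓ · (2,3)X 2/3 ✓
Row 3: (3,0)O 1/2 ✓ · (3,3)O 1/2 ✓
Row 4: (4,0)X 1/3 ✓ · (4,1)X 1/1 ✓ · (4,3)O 1/2 ✓
Row 5: (5,0)O 0/1 ✗ · (5,2)X 1/1 ✓ · (5,3)X 1/2 ✓
Unsatisfied: (1,1), (5,0) — 2 in total.

2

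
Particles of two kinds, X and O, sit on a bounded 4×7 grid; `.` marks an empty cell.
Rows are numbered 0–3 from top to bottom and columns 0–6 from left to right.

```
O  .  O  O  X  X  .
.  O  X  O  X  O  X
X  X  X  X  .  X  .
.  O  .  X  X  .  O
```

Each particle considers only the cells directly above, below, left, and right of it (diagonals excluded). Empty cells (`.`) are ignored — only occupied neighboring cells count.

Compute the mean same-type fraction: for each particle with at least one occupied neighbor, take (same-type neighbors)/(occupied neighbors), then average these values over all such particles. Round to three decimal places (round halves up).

(0,0)O — no occupied neighbors
(0,2)O 1/2
(0,3)O 2/3
(0,4)X 2/3
(0,5)X 1/2
(1,1)O 0/2
(1,2)X 1/4
(1,3)O 1/4
(1,4)X 1/3
(1,5)O 0/4
(1,6)X 0/1
(2,0)X 1/1
(2,1)X 2/4
(2,2)X 3/3
(2,3)X 2/3
(2,5)X 0/1
(3,1)O 0/1
(3,3)X 2/2
(3,4)X 1/1
(3,6)O — no occupied neighbors
Sum over 18 particles: 1/2 + 2/3 + 2/3 + 1/2 + 0/2 + 1/4 + 1/4 + 1/3 + 0/4 + 0/1 + 1/1 + 2/4 + 3/3 + 2/3 + 0/1 + 0/1 + 2/2 + 1/1 = 25/3; mean = 25/3 ÷ 18 = 25/54 = 0.462962… → 0.463.

0.463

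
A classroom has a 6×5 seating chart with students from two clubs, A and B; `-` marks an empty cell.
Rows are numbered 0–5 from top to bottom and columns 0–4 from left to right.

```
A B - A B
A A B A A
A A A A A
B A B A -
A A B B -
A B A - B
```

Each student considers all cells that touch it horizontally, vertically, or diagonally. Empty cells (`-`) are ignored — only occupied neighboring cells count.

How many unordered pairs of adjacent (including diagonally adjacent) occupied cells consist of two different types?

33

Scan each occupied cell's neighbors to the right and below (and the two forward diagonals) so each pair is counted once.
Row 0: A(0,0)–B(0,1)≠ A(0,0)–A(1,0)= A(0,0)–A(1,1)= B(0,1)–A(1,1)≠ B(0,1)–B(1,2)= B(0,1)–A(1,0)≠ A(0,3)–B(0,4)≠ A(0,3)–A(1,3)= A(0,3)–A(1,4)= A(0,3)–B(1,2)≠ B(0,4)–A(1,4)≠ B(0,4)–A(1,3)≠  → 7/12 unlike.
Row 1: A(1,0)–A(1,1)= A(1,0)–A(2,0)= A(1,0)–A(2,1)= A(1,1)–B(1,2)≠ A(1,1)–A(2,1)= A(1,1)–A(2,2)= A(1,1)–A(2,0)= B(1,2)–A(1,3)≠ B(1,2)–A(2,2)≠ B(1,2)–A(2,3)≠ B(1,2)–A(2,1)≠ A(1,3)–A(1,4)= A(1,3)–A(2,3)= A(1,3)–A(2,4)= A(1,3)–A(2,2)= A(1,4)–A(2,4)= A(1,4)–A(2,3)=  → 5/17 unlike.
Row 2: A(2,0)–A(2,1)= A(2,0)–B(3,0)≠ A(2,0)–A(3,1)= A(2,1)–A(2,2)= A(2,1)–A(3,1)= A(2,1)–B(3,2)≠ A(2,1)–B(3,0)≠ A(2,2)–A(2,3)= A(2,2)–B(3,2)≠ A(2,2)–A(3,3)= A(2,2)–A(3,1)= A(2,3)–A(2,4)= A(2,3)–A(3,3)= A(2,3)–B(3,2)≠ A(2,4)–A(3,3)=  → 5/15 unlike.
Row 3: B(3,0)–A(3,1)≠ B(3,0)–A(4,0)≠ B(3,0)–A(4,1)≠ A(3,1)–B(3,2)≠ A(3,1)–A(4,1)= A(3,1)–B(4,2)≠ A(3,1)–A(4,0)= B(3,2)–A(3,3)≠ B(3,2)–B(4,2)= B(3,2)–B(4,3)= B(3,2)–A(4,1)≠ A(3,3)–B(4,3)≠ A(3,3)–B(4,2)≠  → 9/13 unlike.
Row 4: A(4,0)–A(4,1)= A(4,0)–A(5,0)= A(4,0)–B(5,1)≠ A(4,1)–B(4,2)≠ A(4,1)–B(5,1)≠ A(4,1)–A(5,2)= A(4,1)–A(5,0)= B(4,2)–B(4,3)= B(4,2)–A(5,2)≠ B(4,2)–B(5,1)= B(4,3)–B(5,4)= B(4,3)–A(5,2)≠  → 5/12 unlike.
Row 5: A(5,0)–B(5,1)≠ B(5,1)–A(5,2)≠  → 2/2 unlike.
Total adjacent occupied pairs: 71; unlike-type pairs: 33.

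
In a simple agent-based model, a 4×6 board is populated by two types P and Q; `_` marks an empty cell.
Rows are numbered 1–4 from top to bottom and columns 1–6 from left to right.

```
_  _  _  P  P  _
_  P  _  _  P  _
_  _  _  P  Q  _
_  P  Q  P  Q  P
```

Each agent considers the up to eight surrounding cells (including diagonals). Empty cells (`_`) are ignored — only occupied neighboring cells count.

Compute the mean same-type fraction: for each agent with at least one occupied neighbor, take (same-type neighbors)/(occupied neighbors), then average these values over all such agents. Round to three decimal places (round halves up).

Row 1: (1,4)P 2/2 · (1,5)P 2/2
Row 2: (2,2)P — no occupied neighbors · (2,5)P 3/4
Row 3: (3,4)P 2/5 · (3,5)Q 1/5
Row 4: (4,2)P 0/1 · (4,3)Q 0/3 · (4,4)P 1/4 · (4,5)Q 1/4 · (4,6)P 0/2
Sum over 10 agents: 2/2 + 2/2 + 3/4 + 2/5 + 1/5 + 0/1 + 0/3 + 1/4 + 1/4 + 0/2 = 77/20; mean = 77/20 ÷ 10 = 77/200 = 0.385 → 0.385.

0.385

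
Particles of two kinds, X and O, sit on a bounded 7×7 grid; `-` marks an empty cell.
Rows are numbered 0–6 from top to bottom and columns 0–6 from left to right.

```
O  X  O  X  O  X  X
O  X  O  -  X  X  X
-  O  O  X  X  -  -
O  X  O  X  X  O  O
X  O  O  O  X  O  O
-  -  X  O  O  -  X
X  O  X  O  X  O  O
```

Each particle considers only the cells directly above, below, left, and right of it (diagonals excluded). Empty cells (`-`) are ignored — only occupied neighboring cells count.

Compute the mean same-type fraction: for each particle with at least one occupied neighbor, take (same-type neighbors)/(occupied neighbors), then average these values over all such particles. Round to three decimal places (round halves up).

Row 0: (0,0)O 1/2 · (0,1)X 1/3 · (0,2)O 1/3 · (0,3)X 0/2 · (0,4)O 0/3 · (0,5)X 2/3 · (0,6)X 2/2
Row 1: (1,0)O 1/2 · (1,1)X 1/4 · (1,2)O 2/3 · (1,4)X 2/3 · (1,5)X 3/3 · (1,6)X 2/2
Row 2: (2,1)O 1/3 · (2,2)O 3/4 · (2,3)X 2/3 · (2,4)X 3/3
Row 3: (3,0)O 0/2 · (3,1)X 0/4 · (3,2)O 2/4 · (3,3)X 2/4 · (3,4)X 3/4 · (3,5)O 2/3 · (3,6)O 2/2
Row 4: (4,0)X 0/2 · (4,1)O 1/3 · (4,2)O 3/4 · (4,3)O 2/4 · (4,4)X 1/4 · (4,5)O 2/3 · (4,6)O 2/3
Row 5: (5,2)X 1/3 · (5,3)O 3/4 · (5,4)O 1/3 · (5,6)X 0/2
Row 6: (6,0)X 0/1 · (6,1)O 0/2 · (6,2)X 1/3 · (6,3)O 1/3 · (6,4)X 0/3 · (6,5)O 1/2 · (6,6)O 1/2
Sum over 42 particles: 1/2 + 1/3 + 1/3 + 0/2 + 0/3 + 2/3 + 2/2 + 1/2 + 1/4 + 2/3 + 2/3 + 3/3 + 2/2 + 1/3 + 3/4 + 2/3 + 3/3 + 0/2 + 0/4 + 2/4 + 2/4 + 3/4 + 2/3 + 2/2 + 0/2 + 1/3 + 3/4 + 2/4 + 1/4 + 2/3 + 2/3 + 1/3 + 3/4 + 1/3 + 0/2 + 0/1 + 0/2 + 1/3 + 1/3 + 0/3 + 1/2 + 1/2 = 58/3; mean = 58/3 ÷ 42 = 29/63 = 0.460317… → 0.460.

0.460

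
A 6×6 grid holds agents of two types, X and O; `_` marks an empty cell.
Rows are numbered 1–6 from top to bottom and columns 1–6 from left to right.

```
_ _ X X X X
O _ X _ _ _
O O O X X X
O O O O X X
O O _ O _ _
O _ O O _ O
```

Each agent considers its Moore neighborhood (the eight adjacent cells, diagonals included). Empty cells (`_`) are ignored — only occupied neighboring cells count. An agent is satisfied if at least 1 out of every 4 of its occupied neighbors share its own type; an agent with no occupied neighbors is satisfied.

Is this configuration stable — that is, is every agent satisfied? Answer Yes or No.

(1,3)X 2/2 satisfied
(1,4)X 3/3 satisfied
(1,5)X 2/2 satisfied
(1,6)X 1/1 satisfied
(2,1)O 2/2 satisfied
(2,3)X 3/5 satisfied
(3,1)O 4/4 satisfied
(3,2)O 6/7 satisfied
(3,3)O 4/6 satisfied
(3,4)X 3/6 satisfied
(3,5)X 4/5 satisfied
(3,6)X 3/3 satisfied
(4,1)O 5/5 satisfied
(4,2)O 7/7 satisfied
(4,3)O 6/7 satisfied
(4,4)O 3/6 satisfied
(4,5)X 4/6 satisfied
(4,6)X 3/3 satisfied
(5,1)O 4/4 satisfied
(5,2)O 6/6 satisfied
(5,4)O 4/5 satisfied
(6,1)O 2/2 satisfied
(6,3)O 3/3 satisfied
(6,4)O 2/2 satisfied
(6,6)O 0/0 satisfied
All meet the threshold, so the configuration is stable.

Yes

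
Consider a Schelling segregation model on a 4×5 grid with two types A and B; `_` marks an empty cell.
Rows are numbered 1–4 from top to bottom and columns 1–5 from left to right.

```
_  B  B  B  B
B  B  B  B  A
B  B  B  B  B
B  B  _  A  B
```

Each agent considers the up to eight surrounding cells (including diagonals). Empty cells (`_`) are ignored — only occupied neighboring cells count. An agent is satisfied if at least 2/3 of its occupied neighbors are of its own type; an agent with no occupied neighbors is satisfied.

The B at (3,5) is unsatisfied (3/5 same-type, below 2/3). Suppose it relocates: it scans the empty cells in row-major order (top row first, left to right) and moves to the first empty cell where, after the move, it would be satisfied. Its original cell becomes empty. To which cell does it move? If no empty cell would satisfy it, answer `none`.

(1,1)

Vacating (3,5). Empty cells in order:
  (1,1): 3/3 same-type → satisfied — stop here.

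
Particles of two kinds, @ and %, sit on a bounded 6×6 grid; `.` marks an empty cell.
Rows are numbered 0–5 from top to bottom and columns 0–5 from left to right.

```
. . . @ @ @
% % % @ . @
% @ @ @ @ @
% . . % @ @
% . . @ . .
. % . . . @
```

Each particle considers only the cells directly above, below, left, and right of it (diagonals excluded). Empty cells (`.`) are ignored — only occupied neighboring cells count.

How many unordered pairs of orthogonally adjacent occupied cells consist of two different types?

7

Scan each occupied cell's neighbors to the right and below so each pair is counted once.
Row 0: @(0,3)–@(0,4)= @(0,3)–@(1,3)= @(0,4)–@(0,5)= @(0,5)–@(1,5)=  → 0/4 unlike.
Row 1: %(1,0)–%(1,1)= %(1,0)–%(2,0)= %(1,1)–%(1,2)= %(1,1)–@(2,1)≠ %(1,2)–@(1,3)≠ %(1,2)–@(2,2)≠ @(1,3)–@(2,3)= @(1,5)–@(2,5)=  → 3/8 unlike.
Row 2: %(2,0)–@(2,1)≠ %(2,0)–%(3,0)= @(2,1)–@(2,2)= @(2,2)–@(2,3)= @(2,3)–@(2,4)= @(2,3)–%(3,3)≠ @(2,4)–@(2,5)= @(2,4)–@(3,4)= @(2,5)–@(3,5)=  → 2/9 unlike.
Row 3: %(3,0)–%(4,0)= %(3,3)–@(3,4)≠ %(3,3)–@(4,3)≠ @(3,4)–@(3,5)=  → 2/4 unlike.
Total adjacent occupied pairs: 25; unlike-type pairs: 7.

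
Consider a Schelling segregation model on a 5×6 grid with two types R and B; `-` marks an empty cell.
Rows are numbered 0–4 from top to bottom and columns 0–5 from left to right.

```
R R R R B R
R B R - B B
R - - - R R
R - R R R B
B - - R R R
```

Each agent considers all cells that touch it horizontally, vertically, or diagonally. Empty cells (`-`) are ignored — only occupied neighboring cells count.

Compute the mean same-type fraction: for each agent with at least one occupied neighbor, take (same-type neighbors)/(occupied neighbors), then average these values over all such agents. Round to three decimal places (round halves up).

0.558

Row 0: (0,0)R 2/3 · (0,1)R 4/5 · (0,2)R 3/4 · (0,3)R 2/4 · (0,4)B 2/4 · (0,5)R 0/3
Row 1: (1,0)R 3/4 · (1,1)B 0/6 · (1,2)R 3/4 · (1,4)B 2/6 · (1,5)B 2/5
Row 2: (2,0)R 2/3 · (2,4)R 3/6 · (2,5)R 2/5
Row 3: (3,0)R 1/2 · (3,2)R 2/2 · (3,3)R 5/5 · (3,4)R 6/7 · (3,5)B 0/5
Row 4: (4,0)B 0/1 · (4,3)R 4/4 · (4,4)R 4/5 · (4,5)R 2/3
Sum over 23 agents: 2/3 + 4/5 + 3/4 + 2/4 + 2/4 + 0/3 + 3/4 + 0/6 + 3/4 + 2/6 + 2/5 + 2/3 + 3/6 + 2/5 + 1/2 + 2/2 + 5/5 + 6/7 + 0/5 + 0/1 + 4/4 + 4/5 + 2/3 = 5393/420; mean = 5393/420 ÷ 23 = 5393/9660 = 0.558281… → 0.558.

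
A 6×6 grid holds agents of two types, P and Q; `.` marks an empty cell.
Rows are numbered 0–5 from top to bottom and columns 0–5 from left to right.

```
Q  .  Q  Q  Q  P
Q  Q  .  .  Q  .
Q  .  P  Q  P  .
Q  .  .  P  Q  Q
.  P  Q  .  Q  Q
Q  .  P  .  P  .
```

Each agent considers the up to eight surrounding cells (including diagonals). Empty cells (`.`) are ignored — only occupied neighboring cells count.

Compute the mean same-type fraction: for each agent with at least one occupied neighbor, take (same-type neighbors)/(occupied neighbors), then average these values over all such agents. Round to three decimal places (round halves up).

Row 0: (0,0)Q 2/2 · (0,2)Q 2/2 · (0,3)Q 3/3 · (0,4)Q 2/3 · (0,5)P 0/2
Row 1: (1,0)Q 3/3 · (1,1)Q 4/5 · (1,4)Q 3/5
Row 2: (2,0)Q 3/3 · (2,2)P 1/3 · (2,3)Q 2/5 · (2,4)P 1/5
Row 3: (3,0)Q 1/2 · (3,3)P 2/6 · (3,4)Q 4/6 · (3,5)Q 3/4
Row 4: (4,1)P 1/4 · (4,2)Q 0/3 · (4,4)Q 3/5 · (4,5)Q 3/4
Row 5: (5,0)Q 0/1 · (5,2)P 1/2 · (5,4)P 0/2
Sum over 23 agents: 2/2 + 2/2 + 3/3 + 2/3 + 0/2 + 3/3 + 4/5 + 3/5 + 3/3 + 1/3 + 2/5 + 1/5 + 1/2 + 2/6 + 4/6 + 3/4 + 1/4 + 0/3 + 3/5 + 3/4 + 0/1 + 1/2 + 0/2 = 247/20; mean = 247/20 ÷ 23 = 247/460 = 0.536956… → 0.537.

0.537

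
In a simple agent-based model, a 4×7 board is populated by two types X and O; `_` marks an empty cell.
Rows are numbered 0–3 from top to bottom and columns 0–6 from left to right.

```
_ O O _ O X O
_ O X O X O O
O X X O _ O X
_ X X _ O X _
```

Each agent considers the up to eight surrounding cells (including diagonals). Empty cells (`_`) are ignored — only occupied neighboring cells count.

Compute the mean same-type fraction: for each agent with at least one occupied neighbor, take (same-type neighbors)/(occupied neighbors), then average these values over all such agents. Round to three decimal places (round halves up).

(0,1)O 2/3
(0,2)O 3/4
(0,4)O 2/4
(0,5)X 1/5
(0,6)O 2/3
(1,1)O 3/6
(1,2)X 2/7
(1,3)O 3/6
(1,4)X 1/6
(1,5)O 4/7
(1,6)O 3/5
(2,0)O 1/3
(2,1)X 4/6
(2,2)X 4/7
(2,3)O 2/6
(2,5)O 3/6
(2,6)X 1/4
(3,1)X 3/4
(3,2)X 3/4
(3,4)O 2/3
(3,5)X 1/3
Sum over 21 agents: 2/3 + 3/4 + 2/4 + 1/5 + 2/3 + 3/6 + 2/7 + 3/6 + 1/6 + 4/7 + 3/5 + 1/3 + 4/6 + 4/7 + 2/6 + 3/6 + 1/4 + 3/4 + 3/4 + 2/3 + 1/3 = 1109/105; mean = 1109/105 ÷ 21 = 1109/2205 = 0.502947… → 0.503.

0.503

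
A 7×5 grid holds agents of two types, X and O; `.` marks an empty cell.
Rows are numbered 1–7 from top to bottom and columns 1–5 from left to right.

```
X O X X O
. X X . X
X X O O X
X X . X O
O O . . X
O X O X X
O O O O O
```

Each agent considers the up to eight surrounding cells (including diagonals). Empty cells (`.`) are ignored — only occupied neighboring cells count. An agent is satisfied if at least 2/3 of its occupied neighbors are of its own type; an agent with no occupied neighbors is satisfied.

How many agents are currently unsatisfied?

(1,1)X 1/2 not
(1,2)O 0/4 not
(1,3)X 3/4 satisfied
(1,4)X 3/4 satisfied
(1,5)O 0/2 not
(2,2)X 5/7 satisfied
(2,3)X 4/7 not
(2,5)X 2/4 not
(3,1)X 4/4 satisfied
(3,2)X 5/6 satisfied
(3,3)O 1/6 not
(3,4)O 2/6 not
(3,5)X 2/4 not
(4,1)X 3/5 not
(4,2)X 3/6 not
(4,4)X 2/5 not
(4,5)O 1/4 not
(5,1)O 2/5 not
(5,2)O 3/6 not
(5,5)X 3/4 satisfied
(6,1)O 4/5 satisfied
(6,2)X 0/7 not
(6,3)O 4/6 satisfied
(6,4)X 2/6 not
(6,5)X 2/4 not
(7,1)O 2/3 satisfied
(7,2)O 4/5 satisfied
(7,3)O 3/5 not
(7,4)O 3/5 not
(7,5)O 1/3 not
Unsatisfied: (1,1), (1,2), (1,5), (2,3), (2,5), (3,3), (3,4), (3,5), (4,1), (4,2), (4,4), (4,5), (5,1), (5,2), (6,2), (6,4), (6,5), (7,3), (7,4), (7,5) — 20 in total.

20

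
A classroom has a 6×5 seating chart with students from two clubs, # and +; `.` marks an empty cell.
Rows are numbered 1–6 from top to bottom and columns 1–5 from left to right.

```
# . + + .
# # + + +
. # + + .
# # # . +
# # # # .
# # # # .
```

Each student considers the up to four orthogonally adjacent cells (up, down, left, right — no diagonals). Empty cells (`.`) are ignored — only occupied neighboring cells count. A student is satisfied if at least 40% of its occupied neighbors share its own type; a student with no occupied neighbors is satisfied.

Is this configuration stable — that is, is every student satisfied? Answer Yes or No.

Yes

Row 1: (1,1)# 1/1 ✓ · (1,3)+ 2/2 ✓ · (1,4)+ 2/2 ✓
Row 2: (2,1)# 2/2 ✓ · (2,2)# 2/3 ✓ · (2,3)+ 3/4 ✓ · (2,4)+ 4/4 ✓ · (2,5)+ 1/1 ✓
Row 3: (3,2)# 2/3 ✓ · (3,3)+ 2/4 ✓ · (3,4)+ 2/2 ✓
Row 4: (4,1)# 2/2 ✓ · (4,2)# 4/4 ✓ · (4,3)# 2/3 ✓ · (4,5)+ 0/0 ✓
Row 5: (5,1)# 3/3 ✓ · (5,2)# 4/4 ✓ · (5,3)# 4/4 ✓ · (5,4)# 2/2 ✓
Row 6: (6,1)# 2/2 ✓ · (6,2)# 3/3 ✓ · (6,3)# 3/3 ✓ · (6,4)# 2/2 ✓
All meet the threshold, so the configuration is stable.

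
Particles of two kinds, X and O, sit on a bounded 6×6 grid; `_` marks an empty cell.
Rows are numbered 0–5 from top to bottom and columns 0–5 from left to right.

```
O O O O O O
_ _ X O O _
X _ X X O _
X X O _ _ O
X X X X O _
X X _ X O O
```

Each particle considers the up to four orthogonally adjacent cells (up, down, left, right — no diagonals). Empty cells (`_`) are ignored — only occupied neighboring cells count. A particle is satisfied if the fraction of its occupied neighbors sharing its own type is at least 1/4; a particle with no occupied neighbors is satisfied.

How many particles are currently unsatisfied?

(0,0)O 1/1 satisfied
(0,1)O 2/2 satisfied
(0,2)O 2/3 satisfied
(0,3)O 3/3 satisfied
(0,4)O 3/3 satisfied
(0,5)O 1/1 satisfied
(1,2)X 1/3 satisfied
(1,3)O 2/4 satisfied
(1,4)O 3/3 satisfied
(2,0)X 1/1 satisfied
(2,2)X 2/3 satisfied
(2,3)X 1/3 satisfied
(2,4)O 1/2 satisfied
(3,0)X 3/3 satisfied
(3,1)X 2/3 satisfied
(3,2)O 0/3 not
(3,5)O 0/0 satisfied
(4,0)X 3/3 satisfied
(4,1)X 4/4 satisfied
(4,2)X 2/3 satisfied
(4,3)X 2/3 satisfied
(4,4)O 1/2 satisfied
(5,0)X 2/2 satisfied
(5,1)X 2/2 satisfied
(5,3)X 1/2 satisfied
(5,4)O 2/3 satisfied
(5,5)O 1/1 satisfied
Unsatisfied: (3,2) — 1 in total.

1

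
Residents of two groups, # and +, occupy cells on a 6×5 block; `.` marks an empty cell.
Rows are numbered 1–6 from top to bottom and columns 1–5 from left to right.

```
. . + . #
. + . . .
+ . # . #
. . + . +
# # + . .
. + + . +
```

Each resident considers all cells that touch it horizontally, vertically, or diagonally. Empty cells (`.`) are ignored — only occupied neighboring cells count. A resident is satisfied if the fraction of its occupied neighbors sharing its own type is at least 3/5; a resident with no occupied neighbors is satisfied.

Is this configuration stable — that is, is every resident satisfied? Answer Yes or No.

Row 1: (1,3)+ 1/1 satisfied · (1,5)# 0/0 satisfied
Row 2: (2,2)+ 2/3 satisfied
Row 3: (3,1)+ 1/1 satisfied · (3,3)# 0/2 not · (3,5)# 0/1 not
Row 4: (4,3)+ 1/3 not · (4,5)+ 0/1 not
Row 5: (5,1)# 1/2 not · (5,2)# 1/5 not · (5,3)+ 3/4 satisfied
Row 6: (6,2)+ 2/4 not · (6,3)+ 2/3 satisfied · (6,5)+ 0/0 satisfied
For instance (3,3) has only 0/2 same-type neighbors, below 3/5.

No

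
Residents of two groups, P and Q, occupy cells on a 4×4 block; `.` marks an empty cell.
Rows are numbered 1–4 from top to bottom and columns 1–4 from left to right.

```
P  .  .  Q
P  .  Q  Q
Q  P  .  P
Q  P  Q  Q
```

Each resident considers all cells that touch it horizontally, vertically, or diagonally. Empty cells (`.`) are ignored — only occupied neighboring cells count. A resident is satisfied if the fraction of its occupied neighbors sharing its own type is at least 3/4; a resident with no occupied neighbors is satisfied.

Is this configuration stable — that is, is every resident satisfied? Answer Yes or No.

(1,1)P 1/1 ok
(1,4)Q 2/2 ok
(2,1)P 2/3 unhappy
(2,3)Q 2/4 unhappy
(2,4)Q 2/3 unhappy
(3,1)Q 1/4 unhappy
(3,2)P 2/6 unhappy
(3,4)P 0/4 unhappy
(4,1)Q 1/3 unhappy
(4,2)P 1/4 unhappy
(4,3)Q 1/4 unhappy
(4,4)Q 1/2 unhappy
For instance (2,1) has only 2/3 same-type neighbors, below 3/4.

No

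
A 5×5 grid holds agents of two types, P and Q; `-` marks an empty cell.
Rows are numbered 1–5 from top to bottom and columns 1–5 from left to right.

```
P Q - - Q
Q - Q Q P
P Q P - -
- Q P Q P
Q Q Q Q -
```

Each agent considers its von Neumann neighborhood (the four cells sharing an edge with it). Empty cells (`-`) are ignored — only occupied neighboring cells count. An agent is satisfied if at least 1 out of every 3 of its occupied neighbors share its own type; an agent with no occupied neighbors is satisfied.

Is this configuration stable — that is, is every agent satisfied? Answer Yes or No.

Row 1: (1,1)P 0/2 ✗ · (1,2)Q 0/1 ✗ · (1,5)Q 0/1 ✗
Row 2: (2,1)Q 0/2 ✗ · (2,3)Q 1/2 ✓ · (2,4)Q 1/2 ✓ · (2,5)P 0/2 ✗
Row 3: (3,1)P 0/2 ✗ · (3,2)Q 1/3 ✓ · (3,3)P 1/3 ✓
Row 4: (4,2)Q 2/3 ✓ · (4,3)P 1/4 ✗ · (4,4)Q 1/3 ✓ · (4,5)P 0/1 ✗
Row 5: (5,1)Q 1/1 ✓ · (5,2)Q 3/3 ✓ · (5,3)Q 2/3 ✓ · (5,4)Q 2/2 ✓
For instance (1,1) has only 0/2 same-type neighbors, below 1/3.

No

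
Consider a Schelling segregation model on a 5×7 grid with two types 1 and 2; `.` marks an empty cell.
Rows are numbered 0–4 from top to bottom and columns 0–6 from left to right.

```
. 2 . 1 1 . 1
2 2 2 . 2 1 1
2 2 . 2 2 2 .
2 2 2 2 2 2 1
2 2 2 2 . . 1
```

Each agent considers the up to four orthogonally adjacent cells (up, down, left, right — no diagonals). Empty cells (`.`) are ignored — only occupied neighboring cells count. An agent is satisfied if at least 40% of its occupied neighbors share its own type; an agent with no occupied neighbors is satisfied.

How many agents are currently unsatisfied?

(0,1)2 1/1 ok
(0,3)1 1/1 ok
(0,4)1 1/2 ok
(0,6)1 1/1 ok
(1,0)2 2/2 ok
(1,1)2 4/4 ok
(1,2)2 1/1 ok
(1,4)2 1/3 unhappy
(1,5)1 1/3 unhappy
(1,6)1 2/2 ok
(2,0)2 3/3 ok
(2,1)2 3/3 ok
(2,3)2 2/2 ok
(2,4)2 4/4 ok
(2,5)2 2/3 ok
(3,0)2 3/3 ok
(3,1)2 4/4 ok
(3,2)2 3/3 ok
(3,3)2 4/4 ok
(3,4)2 3/3 ok
(3,5)2 2/3 ok
(3,6)1 1/2 ok
(4,0)2 2/2 ok
(4,1)2 3/3 ok
(4,2)2 3/3 ok
(4,3)2 2/2 ok
(4,6)1 1/1 ok
Unsatisfied: (1,4), (1,5) — 2 in total.

2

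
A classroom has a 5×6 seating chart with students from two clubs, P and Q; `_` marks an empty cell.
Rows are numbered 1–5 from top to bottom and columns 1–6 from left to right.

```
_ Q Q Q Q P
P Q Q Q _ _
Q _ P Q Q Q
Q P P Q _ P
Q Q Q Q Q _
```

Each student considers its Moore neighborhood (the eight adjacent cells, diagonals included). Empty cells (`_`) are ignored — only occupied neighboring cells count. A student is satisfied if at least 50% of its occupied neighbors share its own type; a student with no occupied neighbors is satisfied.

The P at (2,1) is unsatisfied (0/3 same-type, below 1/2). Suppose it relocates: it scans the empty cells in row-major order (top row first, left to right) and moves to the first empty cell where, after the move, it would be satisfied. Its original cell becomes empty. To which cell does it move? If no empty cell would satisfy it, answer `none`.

(5,6)

Vacating (2,1). Empty cells in order:
  (1,1): 0/2 same-type → still unsatisfied.
  (2,5): 1/7 same-type → still unsatisfied.
  (2,6): 1/4 same-type → still unsatisfied.
  (3,2): 3/7 same-type → still unsatisfied.
  (4,5): 1/7 same-type → still unsatisfied.
  (5,6): 1/2 same-type → satisfied — stop here.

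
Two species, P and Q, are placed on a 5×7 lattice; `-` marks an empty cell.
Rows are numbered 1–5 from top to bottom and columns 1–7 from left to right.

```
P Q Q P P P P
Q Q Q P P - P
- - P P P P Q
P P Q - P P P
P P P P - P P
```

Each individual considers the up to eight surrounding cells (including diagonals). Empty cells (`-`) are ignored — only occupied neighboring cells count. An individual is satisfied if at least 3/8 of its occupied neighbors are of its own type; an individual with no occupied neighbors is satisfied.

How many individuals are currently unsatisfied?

(1,1)P 0/3 ✗
(1,2)Q 4/5 ✓
(1,3)Q 3/5 ✓
(1,4)P 3/5 ✓
(1,5)P 4/4 ✓
(1,6)P 4/4 ✓
(1,7)P 2/2 ✓
(2,1)Q 2/3 ✓
(2,2)Q 4/6 ✓
(2,3)Q 3/7 ✓
(2,4)P 6/8 ✓
(2,5)P 7/7 ✓
(2,7)P 3/4 ✓
(3,3)P 3/6 ✓
(3,4)P 5/7 ✓
(3,5)P 6/6 ✓
(3,6)P 6/7 ✓
(3,7)Q 0/4 ✗
(4,1)P 3/3 ✓
(4,2)P 5/6 ✓
(4,3)Q 0/6 ✗
(4,5)P 6/6 ✓
(4,6)P 6/7 ✓
(4,7)P 4/5 ✓
(5,1)P 3/3 ✓
(5,2)P 4/5 ✓
(5,3)P 3/4 ✓
(5,4)P 2/3 ✓
(5,6)P 4/4 ✓
(5,7)P 3/3 ✓
Unsatisfied: (1,1), (3,7), (4,3) — 3 in total.

3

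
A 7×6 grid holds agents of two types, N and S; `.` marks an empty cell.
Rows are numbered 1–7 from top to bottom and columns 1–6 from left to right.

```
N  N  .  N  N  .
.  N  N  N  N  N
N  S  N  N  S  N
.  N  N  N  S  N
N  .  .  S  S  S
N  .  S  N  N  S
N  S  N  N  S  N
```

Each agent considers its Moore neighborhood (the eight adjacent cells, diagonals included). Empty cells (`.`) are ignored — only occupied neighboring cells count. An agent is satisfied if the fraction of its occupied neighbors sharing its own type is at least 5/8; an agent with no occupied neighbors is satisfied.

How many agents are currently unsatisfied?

19

(1,1)N 2/2 satisfied
(1,2)N 3/3 satisfied
(1,4)N 4/4 satisfied
(1,5)N 4/4 satisfied
(2,2)N 5/6 satisfied
(2,3)N 6/7 satisfied
(2,4)N 6/7 satisfied
(2,5)N 6/7 satisfied
(2,6)N 3/4 satisfied
(3,1)N 2/3 satisfied
(3,2)S 0/6 not
(3,3)N 7/8 satisfied
(3,4)N 6/8 satisfied
(3,5)S 1/8 not
(3,6)N 3/5 not
(4,2)N 4/5 satisfied
(4,3)N 4/6 satisfied
(4,4)N 3/7 not
(4,5)S 4/8 not
(4,6)N 1/5 not
(5,1)N 2/2 satisfied
(5,4)S 3/7 not
(5,5)S 4/8 not
(5,6)S 3/5 not
(6,1)N 2/3 satisfied
(6,3)S 2/5 not
(6,4)N 3/7 not
(6,5)N 3/8 not
(6,6)S 3/5 not
(7,1)N 1/2 not
(7,2)S 1/4 not
(7,3)N 2/4 not
(7,4)N 3/5 not
(7,5)S 1/5 not
(7,6)N 1/3 not
Unsatisfied: (3,2), (3,5), (3,6), (4,4), (4,5), (4,6), (5,4), (5,5), (5,6), (6,3), (6,4), (6,5), (6,6), (7,1), (7,2), (7,3), (7,4), (7,5), (7,6) — 19 in total.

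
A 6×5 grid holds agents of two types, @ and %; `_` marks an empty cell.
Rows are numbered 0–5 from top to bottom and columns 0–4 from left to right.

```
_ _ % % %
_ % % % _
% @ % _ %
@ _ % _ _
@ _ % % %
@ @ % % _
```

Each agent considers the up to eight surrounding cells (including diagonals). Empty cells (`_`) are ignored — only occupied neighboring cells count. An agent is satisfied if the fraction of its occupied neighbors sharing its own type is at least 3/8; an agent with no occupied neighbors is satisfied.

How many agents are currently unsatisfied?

2

Row 0: (0,2)% 4/4 ok · (0,3)% 4/4 ok · (0,4)% 2/2 ok
Row 1: (1,1)% 4/5 ok · (1,2)% 5/6 ok · (1,3)% 6/6 ok
Row 2: (2,0)% 1/3 unhappy · (2,1)@ 1/6 unhappy · (2,2)% 4/5 ok · (2,4)% 1/1 ok
Row 3: (3,0)@ 2/3 ok · (3,2)% 3/4 ok
Row 4: (4,0)@ 3/3 ok · (4,2)% 4/5 ok · (4,3)% 5/5 ok · (4,4)% 2/2 ok
Row 5: (5,0)@ 2/2 ok · (5,1)@ 2/4 ok · (5,2)% 3/4 ok · (5,3)% 4/4 ok
Unsatisfied: (2,0), (2,1) — 2 in total.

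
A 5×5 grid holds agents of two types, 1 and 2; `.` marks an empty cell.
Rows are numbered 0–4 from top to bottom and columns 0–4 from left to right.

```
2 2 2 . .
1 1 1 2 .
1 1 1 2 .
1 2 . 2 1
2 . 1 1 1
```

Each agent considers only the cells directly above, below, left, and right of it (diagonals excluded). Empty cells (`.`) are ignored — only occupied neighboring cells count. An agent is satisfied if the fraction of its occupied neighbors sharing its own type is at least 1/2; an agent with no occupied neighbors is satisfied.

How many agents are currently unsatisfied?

(0,0)2 1/2 ok
(0,1)2 2/3 ok
(0,2)2 1/2 ok
(1,0)1 2/3 ok
(1,1)1 3/4 ok
(1,2)1 2/4 ok
(1,3)2 1/2 ok
(2,0)1 3/3 ok
(2,1)1 3/4 ok
(2,2)1 2/3 ok
(2,3)2 2/3 ok
(3,0)1 1/3 unhappy
(3,1)2 0/2 unhappy
(3,3)2 1/3 unhappy
(3,4)1 1/2 ok
(4,0)2 0/1 unhappy
(4,2)1 1/1 ok
(4,3)1 2/3 ok
(4,4)1 2/2 ok
Unsatisfied: (3,0), (3,1), (3,3), (4,0) — 4 in total.

4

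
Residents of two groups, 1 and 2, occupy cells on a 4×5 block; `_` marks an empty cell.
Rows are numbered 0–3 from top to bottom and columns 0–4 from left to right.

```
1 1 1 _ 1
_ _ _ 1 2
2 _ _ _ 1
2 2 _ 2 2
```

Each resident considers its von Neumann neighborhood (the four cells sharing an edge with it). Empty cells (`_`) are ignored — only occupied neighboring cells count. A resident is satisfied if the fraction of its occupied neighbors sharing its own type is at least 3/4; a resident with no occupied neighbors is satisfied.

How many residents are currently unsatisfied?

(0,0)1 1/1 ok
(0,1)1 2/2 ok
(0,2)1 1/1 ok
(0,4)1 0/1 unhappy
(1,3)1 0/1 unhappy
(1,4)2 0/3 unhappy
(2,0)2 1/1 ok
(2,4)1 0/2 unhappy
(3,0)2 2/2 ok
(3,1)2 1/1 ok
(3,3)2 1/1 ok
(3,4)2 1/2 unhappy
Unsatisfied: (0,4), (1,3), (1,4), (2,4), (3,4) — 5 in total.

5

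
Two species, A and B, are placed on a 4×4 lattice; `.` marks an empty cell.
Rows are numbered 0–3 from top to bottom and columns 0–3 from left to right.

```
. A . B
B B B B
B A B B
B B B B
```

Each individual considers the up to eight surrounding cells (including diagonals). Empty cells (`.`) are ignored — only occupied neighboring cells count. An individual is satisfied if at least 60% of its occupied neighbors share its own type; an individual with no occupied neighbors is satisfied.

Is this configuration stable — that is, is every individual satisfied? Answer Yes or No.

(0,1)A 0/3 not
(0,3)B 2/2 satisfied
(1,0)B 2/4 not
(1,1)B 4/6 satisfied
(1,2)B 5/7 satisfied
(1,3)B 4/4 satisfied
(2,0)B 4/5 satisfied
(2,1)A 0/8 not
(2,2)B 7/8 satisfied
(2,3)B 5/5 satisfied
(3,0)B 2/3 satisfied
(3,1)B 4/5 satisfied
(3,2)B 4/5 satisfied
(3,3)B 3/3 satisfied
For instance (0,1) has only 0/3 same-type neighbors, below 3/5.

No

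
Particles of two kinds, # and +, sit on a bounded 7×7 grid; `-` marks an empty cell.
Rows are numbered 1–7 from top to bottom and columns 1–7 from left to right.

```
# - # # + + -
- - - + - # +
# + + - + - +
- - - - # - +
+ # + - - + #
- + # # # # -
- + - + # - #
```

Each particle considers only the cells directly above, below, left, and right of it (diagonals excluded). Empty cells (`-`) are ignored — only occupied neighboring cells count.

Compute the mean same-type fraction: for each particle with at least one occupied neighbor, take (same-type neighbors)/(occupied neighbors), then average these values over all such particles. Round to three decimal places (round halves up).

(1,1)# — no occupied neighbors
(1,3)# 1/1
(1,4)# 1/3
(1,5)+ 1/2
(1,6)+ 1/2
(2,4)+ 0/1
(2,6)# 0/2
(2,7)+ 1/2
(3,1)# 0/1
(3,2)+ 1/2
(3,3)+ 1/1
(3,5)+ 0/1
(3,7)+ 2/2
(4,5)# 0/1
(4,7)+ 1/2
(5,1)+ 0/1
(5,2)# 0/3
(5,3)+ 0/2
(5,6)+ 0/2
(5,7)# 0/2
(6,2)+ 1/3
(6,3)# 1/3
(6,4)# 2/3
(6,5)# 3/3
(6,6)# 1/2
(7,2)+ 1/1
(7,4)+ 0/2
(7,5)# 1/2
(7,7)# — no occupied neighbors
Sum over 27 particles: 1/1 + 1/3 + 1/2 + 1/2 + 0/1 + 0/2 + 1/2 + 0/1 + 1/2 + 1/1 + 0/1 + 2/2 + 0/1 + 1/2 + 0/1 + 0/3 + 0/2 + 0/2 + 0/2 + 1/3 + 1/3 + 2/3 + 3/3 + 1/2 + 1/1 + 0/2 + 1/2 = 61/6; mean = 61/6 ÷ 27 = 61/162 = 0.376543… → 0.377.

0.377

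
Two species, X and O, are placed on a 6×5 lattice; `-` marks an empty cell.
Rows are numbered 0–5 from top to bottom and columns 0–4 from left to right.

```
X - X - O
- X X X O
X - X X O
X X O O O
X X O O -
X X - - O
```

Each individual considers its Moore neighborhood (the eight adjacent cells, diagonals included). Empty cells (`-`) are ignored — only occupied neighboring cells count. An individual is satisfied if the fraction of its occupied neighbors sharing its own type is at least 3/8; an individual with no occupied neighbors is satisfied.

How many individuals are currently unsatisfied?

Row 0: (0,0)X 1/1 satisfied · (0,2)X 3/3 satisfied · (0,4)O 1/2 satisfied
Row 1: (1,1)X 5/5 satisfied · (1,2)X 5/5 satisfied · (1,3)X 4/7 satisfied · (1,4)O 2/4 satisfied
Row 2: (2,0)X 3/3 satisfied · (2,2)X 5/7 satisfied · (2,3)X 3/8 satisfied · (2,4)O 3/5 satisfied
Row 3: (3,0)X 4/4 satisfied · (3,1)X 5/7 satisfied · (3,2)O 3/7 satisfied · (3,3)O 5/7 satisfied · (3,4)O 3/4 satisfied
Row 4: (4,0)X 5/5 satisfied · (4,1)X 5/7 satisfied · (4,2)O 3/6 satisfied · (4,3)O 5/5 satisfied
Row 5: (5,0)X 3/3 satisfied · (5,1)X 3/4 satisfied · (5,4)O 1/1 satisfied
Every one meets the threshold.

0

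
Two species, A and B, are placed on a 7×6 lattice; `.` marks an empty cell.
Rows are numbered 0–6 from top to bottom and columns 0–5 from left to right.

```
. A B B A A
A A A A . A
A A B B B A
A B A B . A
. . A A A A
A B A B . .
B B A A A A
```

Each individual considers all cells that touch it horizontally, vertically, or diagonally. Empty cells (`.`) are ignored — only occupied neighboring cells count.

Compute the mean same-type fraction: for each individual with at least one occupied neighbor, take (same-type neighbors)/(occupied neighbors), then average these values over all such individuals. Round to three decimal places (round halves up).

0.559

Row 0: (0,1)A 3/4 · (0,2)B 1/5 · (0,3)B 1/4 · (0,4)A 3/4 · (0,5)A 2/2
Row 1: (1,0)A 4/4 · (1,1)A 5/7 · (1,2)A 4/8 · (1,3)A 2/7 · (1,5)A 3/4
Row 2: (2,0)A 4/5 · (2,1)A 6/8 · (2,2)B 3/8 · (2,3)B 3/6 · (2,4)B 2/6 · (2,5)A 2/3
Row 3: (3,0)A 2/3 · (3,1)B 1/6 · (3,2)A 3/7 · (3,3)B 3/7 · (3,5)A 3/4
Row 4: (4,2)A 3/7 · (4,3)A 4/6 · (4,4)A 3/5 · (4,5)A 2/2
Row 5: (5,0)A 0/3 · (5,1)B 2/6 · (5,2)A 4/7 · (5,3)B 0/7
Row 6: (6,0)B 2/3 · (6,1)B 2/5 · (6,2)A 2/5 · (6,3)A 3/4 · (6,4)A 2/3 · (6,5)A 1/1
Sum over 35 individuals: 3/4 + 1/5 + 1/4 + 3/4 + 2/2 + 4/4 + 5/7 + 4/8 + 2/7 + 3/4 + 4/5 + 6/8 + 3/8 + 3/6 + 2/6 + 2/3 + 2/3 + 1/6 + 3/7 + 3/7 + 3/4 + 3/7 + 4/6 + 3/5 + 2/2 + 0/3 + 2/6 + 4/7 + 0/7 + 2/3 + 2/5 + 2/5 + 3/4 + 2/3 + 1/1 = 16421/840; mean = 16421/840 ÷ 35 = 16421/29400 = 0.558537… → 0.559.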